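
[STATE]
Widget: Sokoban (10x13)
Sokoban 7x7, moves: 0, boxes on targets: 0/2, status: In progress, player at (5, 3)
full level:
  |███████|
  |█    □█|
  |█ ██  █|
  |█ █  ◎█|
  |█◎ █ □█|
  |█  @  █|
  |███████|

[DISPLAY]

███████   
█    □█   
█ ██  █   
█ █  ◎█   
█◎ █ □█   
█  @  █   
███████   
Moves: 0  
          
          
          
          
          


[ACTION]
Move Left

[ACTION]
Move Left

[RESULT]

███████   
█    □█   
█ ██  █   
█ █  ◎█   
█◎ █ □█   
█@    █   
███████   
Moves: 2  
          
          
          
          
          


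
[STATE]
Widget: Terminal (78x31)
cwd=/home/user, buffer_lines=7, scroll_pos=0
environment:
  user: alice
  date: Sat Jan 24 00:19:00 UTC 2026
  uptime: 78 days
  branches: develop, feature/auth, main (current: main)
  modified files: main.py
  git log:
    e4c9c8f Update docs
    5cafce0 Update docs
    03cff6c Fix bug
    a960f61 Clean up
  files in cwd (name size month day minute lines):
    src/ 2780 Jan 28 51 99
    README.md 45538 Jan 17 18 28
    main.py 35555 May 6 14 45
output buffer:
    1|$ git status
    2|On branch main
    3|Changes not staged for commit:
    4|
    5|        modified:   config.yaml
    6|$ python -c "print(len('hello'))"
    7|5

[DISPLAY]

$ git status                                                                  
On branch main                                                                
Changes not staged for commit:                                                
                                                                              
        modified:   config.yaml                                               
$ python -c "print(len('hello'))"                                             
5                                                                             
$ █                                                                           
                                                                              
                                                                              
                                                                              
                                                                              
                                                                              
                                                                              
                                                                              
                                                                              
                                                                              
                                                                              
                                                                              
                                                                              
                                                                              
                                                                              
                                                                              
                                                                              
                                                                              
                                                                              
                                                                              
                                                                              
                                                                              
                                                                              
                                                                              


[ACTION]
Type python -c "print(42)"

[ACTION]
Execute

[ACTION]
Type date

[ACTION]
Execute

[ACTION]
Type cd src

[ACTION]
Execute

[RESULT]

$ git status                                                                  
On branch main                                                                
Changes not staged for commit:                                                
                                                                              
        modified:   config.yaml                                               
$ python -c "print(len('hello'))"                                             
5                                                                             
$ python -c "print(42)"                                                       
42                                                                            
$ date                                                                        
Sat Jan 24 00:19:00 UTC 2026                                                  
$ cd src                                                                      
                                                                              
$ █                                                                           
                                                                              
                                                                              
                                                                              
                                                                              
                                                                              
                                                                              
                                                                              
                                                                              
                                                                              
                                                                              
                                                                              
                                                                              
                                                                              
                                                                              
                                                                              
                                                                              
                                                                              


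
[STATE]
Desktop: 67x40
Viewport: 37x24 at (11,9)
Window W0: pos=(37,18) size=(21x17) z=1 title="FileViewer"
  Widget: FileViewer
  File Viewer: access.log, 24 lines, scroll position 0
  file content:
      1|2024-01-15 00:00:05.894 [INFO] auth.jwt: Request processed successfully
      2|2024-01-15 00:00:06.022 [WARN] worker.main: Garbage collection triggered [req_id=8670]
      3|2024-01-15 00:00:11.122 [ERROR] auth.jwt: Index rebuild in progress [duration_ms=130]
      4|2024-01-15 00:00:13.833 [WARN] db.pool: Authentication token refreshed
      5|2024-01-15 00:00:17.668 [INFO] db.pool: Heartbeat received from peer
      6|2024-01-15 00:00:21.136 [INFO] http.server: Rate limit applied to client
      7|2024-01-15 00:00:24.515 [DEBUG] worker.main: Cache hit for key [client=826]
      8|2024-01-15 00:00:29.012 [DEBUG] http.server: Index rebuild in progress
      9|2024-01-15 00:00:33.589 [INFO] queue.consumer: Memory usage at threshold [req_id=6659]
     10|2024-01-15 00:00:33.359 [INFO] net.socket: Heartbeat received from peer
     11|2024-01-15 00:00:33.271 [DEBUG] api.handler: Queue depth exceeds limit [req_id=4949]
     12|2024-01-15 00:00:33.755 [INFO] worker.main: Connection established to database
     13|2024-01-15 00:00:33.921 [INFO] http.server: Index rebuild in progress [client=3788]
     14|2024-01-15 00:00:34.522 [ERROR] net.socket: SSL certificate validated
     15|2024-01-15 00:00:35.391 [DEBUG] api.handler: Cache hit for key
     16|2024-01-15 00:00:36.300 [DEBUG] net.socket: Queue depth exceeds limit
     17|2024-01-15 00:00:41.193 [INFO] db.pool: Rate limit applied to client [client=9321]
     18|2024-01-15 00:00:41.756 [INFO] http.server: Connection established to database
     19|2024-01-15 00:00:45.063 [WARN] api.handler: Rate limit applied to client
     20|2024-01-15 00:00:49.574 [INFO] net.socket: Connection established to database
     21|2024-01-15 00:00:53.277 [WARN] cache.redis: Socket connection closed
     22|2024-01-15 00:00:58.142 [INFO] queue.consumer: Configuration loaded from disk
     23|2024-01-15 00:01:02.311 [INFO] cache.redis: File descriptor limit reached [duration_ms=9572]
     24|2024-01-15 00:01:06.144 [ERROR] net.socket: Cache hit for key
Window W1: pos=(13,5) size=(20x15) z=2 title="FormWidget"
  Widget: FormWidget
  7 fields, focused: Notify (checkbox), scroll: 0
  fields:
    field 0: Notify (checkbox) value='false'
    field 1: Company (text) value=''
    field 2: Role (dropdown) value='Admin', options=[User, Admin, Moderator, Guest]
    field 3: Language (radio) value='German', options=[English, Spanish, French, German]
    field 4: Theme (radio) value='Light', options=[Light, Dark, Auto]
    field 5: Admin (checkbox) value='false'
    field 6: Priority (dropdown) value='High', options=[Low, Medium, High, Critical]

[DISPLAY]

  ┃  Company:    [  ]┃               
  ┃  Role:       [A▼]┃               
  ┃  Language:   ( ) ┃               
  ┃  Theme:      (●) ┃               
  ┃  Admin:      [ ] ┃               
  ┃  Priority:   [H▼]┃               
  ┃                  ┃               
  ┃                  ┃               
  ┃                  ┃               
  ┃                  ┃    ┏━━━━━━━━━━
  ┗━━━━━━━━━━━━━━━━━━┛    ┃ FileViewe
                          ┠──────────
                          ┃2024-01-15
                          ┃2024-01-15
                          ┃2024-01-15
                          ┃2024-01-15
                          ┃2024-01-15
                          ┃2024-01-15
                          ┃2024-01-15
                          ┃2024-01-15
                          ┃2024-01-15
                          ┃2024-01-15
                          ┃2024-01-15
                          ┃2024-01-15


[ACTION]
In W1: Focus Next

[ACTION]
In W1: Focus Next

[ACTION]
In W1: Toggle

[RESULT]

  ┃  Company:    [  ]┃               
  ┃> Role:       [A▼]┃               
  ┃  Language:   ( ) ┃               
  ┃  Theme:      (●) ┃               
  ┃  Admin:      [ ] ┃               
  ┃  Priority:   [H▼]┃               
  ┃                  ┃               
  ┃                  ┃               
  ┃                  ┃               
  ┃                  ┃    ┏━━━━━━━━━━
  ┗━━━━━━━━━━━━━━━━━━┛    ┃ FileViewe
                          ┠──────────
                          ┃2024-01-15
                          ┃2024-01-15
                          ┃2024-01-15
                          ┃2024-01-15
                          ┃2024-01-15
                          ┃2024-01-15
                          ┃2024-01-15
                          ┃2024-01-15
                          ┃2024-01-15
                          ┃2024-01-15
                          ┃2024-01-15
                          ┃2024-01-15


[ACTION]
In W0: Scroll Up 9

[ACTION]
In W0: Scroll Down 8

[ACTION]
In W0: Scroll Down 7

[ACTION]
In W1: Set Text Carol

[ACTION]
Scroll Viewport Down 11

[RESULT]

  ┃                  ┃               
  ┃                  ┃               
  ┃                  ┃    ┏━━━━━━━━━━
  ┗━━━━━━━━━━━━━━━━━━┛    ┃ FileViewe
                          ┠──────────
                          ┃2024-01-15
                          ┃2024-01-15
                          ┃2024-01-15
                          ┃2024-01-15
                          ┃2024-01-15
                          ┃2024-01-15
                          ┃2024-01-15
                          ┃2024-01-15
                          ┃2024-01-15
                          ┃2024-01-15
                          ┃2024-01-15
                          ┃2024-01-15
                          ┃2024-01-15
                          ┗━━━━━━━━━━
                                     
                                     
                                     
                                     
                                     


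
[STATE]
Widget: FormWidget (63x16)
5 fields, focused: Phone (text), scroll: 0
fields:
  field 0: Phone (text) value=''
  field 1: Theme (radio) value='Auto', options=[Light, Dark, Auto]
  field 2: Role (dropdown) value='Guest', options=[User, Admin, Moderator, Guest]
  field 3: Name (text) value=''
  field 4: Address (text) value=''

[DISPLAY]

> Phone:      [                                               ]
  Theme:      ( ) Light  ( ) Dark  (●) Auto                    
  Role:       [Guest                                         ▼]
  Name:       [                                               ]
  Address:    [                                               ]
                                                               
                                                               
                                                               
                                                               
                                                               
                                                               
                                                               
                                                               
                                                               
                                                               
                                                               


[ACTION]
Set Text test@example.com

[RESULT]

> Phone:      [test@example.com                               ]
  Theme:      ( ) Light  ( ) Dark  (●) Auto                    
  Role:       [Guest                                         ▼]
  Name:       [                                               ]
  Address:    [                                               ]
                                                               
                                                               
                                                               
                                                               
                                                               
                                                               
                                                               
                                                               
                                                               
                                                               
                                                               


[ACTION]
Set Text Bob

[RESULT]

> Phone:      [Bob                                            ]
  Theme:      ( ) Light  ( ) Dark  (●) Auto                    
  Role:       [Guest                                         ▼]
  Name:       [                                               ]
  Address:    [                                               ]
                                                               
                                                               
                                                               
                                                               
                                                               
                                                               
                                                               
                                                               
                                                               
                                                               
                                                               


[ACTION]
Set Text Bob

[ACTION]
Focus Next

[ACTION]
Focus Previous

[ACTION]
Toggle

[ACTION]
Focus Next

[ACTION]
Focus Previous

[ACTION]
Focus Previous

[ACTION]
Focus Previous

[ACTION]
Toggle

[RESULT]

  Phone:      [Bob                                            ]
  Theme:      ( ) Light  ( ) Dark  (●) Auto                    
  Role:       [Guest                                         ▼]
> Name:       [                                               ]
  Address:    [                                               ]
                                                               
                                                               
                                                               
                                                               
                                                               
                                                               
                                                               
                                                               
                                                               
                                                               
                                                               


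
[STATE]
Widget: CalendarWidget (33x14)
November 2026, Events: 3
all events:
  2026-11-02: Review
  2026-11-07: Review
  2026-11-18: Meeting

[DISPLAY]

          November 2026          
Mo Tu We Th Fr Sa Su             
                   1             
 2*  3  4  5  6  7*  8           
 9 10 11 12 13 14 15             
16 17 18* 19 20 21 22            
23 24 25 26 27 28 29             
30                               
                                 
                                 
                                 
                                 
                                 
                                 


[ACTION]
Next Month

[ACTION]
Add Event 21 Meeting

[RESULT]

          December 2026          
Mo Tu We Th Fr Sa Su             
    1  2  3  4  5  6             
 7  8  9 10 11 12 13             
14 15 16 17 18 19 20             
21* 22 23 24 25 26 27            
28 29 30 31                      
                                 
                                 
                                 
                                 
                                 
                                 
                                 


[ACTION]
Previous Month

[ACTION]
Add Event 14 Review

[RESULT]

          November 2026          
Mo Tu We Th Fr Sa Su             
                   1             
 2*  3  4  5  6  7*  8           
 9 10 11 12 13 14* 15            
16 17 18* 19 20 21 22            
23 24 25 26 27 28 29             
30                               
                                 
                                 
                                 
                                 
                                 
                                 


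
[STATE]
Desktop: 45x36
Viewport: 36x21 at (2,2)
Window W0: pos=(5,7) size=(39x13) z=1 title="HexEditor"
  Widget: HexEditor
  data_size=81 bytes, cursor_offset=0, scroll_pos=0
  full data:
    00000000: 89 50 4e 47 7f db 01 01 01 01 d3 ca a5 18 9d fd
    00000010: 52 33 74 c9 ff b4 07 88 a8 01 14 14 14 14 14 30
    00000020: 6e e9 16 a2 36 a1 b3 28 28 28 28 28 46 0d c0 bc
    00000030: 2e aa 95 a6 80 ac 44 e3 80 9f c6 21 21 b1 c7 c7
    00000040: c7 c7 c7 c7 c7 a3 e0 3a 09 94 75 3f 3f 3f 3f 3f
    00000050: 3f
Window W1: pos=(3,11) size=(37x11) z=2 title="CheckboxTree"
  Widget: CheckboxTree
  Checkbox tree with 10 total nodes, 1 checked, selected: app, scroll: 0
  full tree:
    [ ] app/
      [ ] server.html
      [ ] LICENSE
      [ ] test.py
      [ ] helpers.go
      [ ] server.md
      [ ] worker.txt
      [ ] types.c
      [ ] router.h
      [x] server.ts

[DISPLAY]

                                    
                                    
                                    
                                    
                                    
   ┏━━━━━━━━━━━━━━━━━━━━━━━━━━━━━━━━
   ┃ HexEditor                      
   ┠────────────────────────────────
   ┃00000000  89 50 4e 47 7f db 01 0
 ┏━━━━━━━━━━━━━━━━━━━━━━━━━━━━━━━━━━
 ┃ CheckboxTree                     
 ┠──────────────────────────────────
 ┃>[-] app/                         
 ┃   [ ] server.html                
 ┃   [ ] LICENSE                    
 ┃   [ ] test.py                    
 ┃   [ ] helpers.go                 
 ┃   [ ] server.md                  
 ┃   [ ] worker.txt                 
 ┗━━━━━━━━━━━━━━━━━━━━━━━━━━━━━━━━━━
                                    


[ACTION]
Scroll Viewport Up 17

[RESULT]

                                    
                                    
                                    
                                    
                                    
                                    
                                    
   ┏━━━━━━━━━━━━━━━━━━━━━━━━━━━━━━━━
   ┃ HexEditor                      
   ┠────────────────────────────────
   ┃00000000  89 50 4e 47 7f db 01 0
 ┏━━━━━━━━━━━━━━━━━━━━━━━━━━━━━━━━━━
 ┃ CheckboxTree                     
 ┠──────────────────────────────────
 ┃>[-] app/                         
 ┃   [ ] server.html                
 ┃   [ ] LICENSE                    
 ┃   [ ] test.py                    
 ┃   [ ] helpers.go                 
 ┃   [ ] server.md                  
 ┃   [ ] worker.txt                 


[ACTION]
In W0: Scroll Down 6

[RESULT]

                                    
                                    
                                    
                                    
                                    
                                    
                                    
   ┏━━━━━━━━━━━━━━━━━━━━━━━━━━━━━━━━
   ┃ HexEditor                      
   ┠────────────────────────────────
   ┃00000050  3f                    
 ┏━━━━━━━━━━━━━━━━━━━━━━━━━━━━━━━━━━
 ┃ CheckboxTree                     
 ┠──────────────────────────────────
 ┃>[-] app/                         
 ┃   [ ] server.html                
 ┃   [ ] LICENSE                    
 ┃   [ ] test.py                    
 ┃   [ ] helpers.go                 
 ┃   [ ] server.md                  
 ┃   [ ] worker.txt                 


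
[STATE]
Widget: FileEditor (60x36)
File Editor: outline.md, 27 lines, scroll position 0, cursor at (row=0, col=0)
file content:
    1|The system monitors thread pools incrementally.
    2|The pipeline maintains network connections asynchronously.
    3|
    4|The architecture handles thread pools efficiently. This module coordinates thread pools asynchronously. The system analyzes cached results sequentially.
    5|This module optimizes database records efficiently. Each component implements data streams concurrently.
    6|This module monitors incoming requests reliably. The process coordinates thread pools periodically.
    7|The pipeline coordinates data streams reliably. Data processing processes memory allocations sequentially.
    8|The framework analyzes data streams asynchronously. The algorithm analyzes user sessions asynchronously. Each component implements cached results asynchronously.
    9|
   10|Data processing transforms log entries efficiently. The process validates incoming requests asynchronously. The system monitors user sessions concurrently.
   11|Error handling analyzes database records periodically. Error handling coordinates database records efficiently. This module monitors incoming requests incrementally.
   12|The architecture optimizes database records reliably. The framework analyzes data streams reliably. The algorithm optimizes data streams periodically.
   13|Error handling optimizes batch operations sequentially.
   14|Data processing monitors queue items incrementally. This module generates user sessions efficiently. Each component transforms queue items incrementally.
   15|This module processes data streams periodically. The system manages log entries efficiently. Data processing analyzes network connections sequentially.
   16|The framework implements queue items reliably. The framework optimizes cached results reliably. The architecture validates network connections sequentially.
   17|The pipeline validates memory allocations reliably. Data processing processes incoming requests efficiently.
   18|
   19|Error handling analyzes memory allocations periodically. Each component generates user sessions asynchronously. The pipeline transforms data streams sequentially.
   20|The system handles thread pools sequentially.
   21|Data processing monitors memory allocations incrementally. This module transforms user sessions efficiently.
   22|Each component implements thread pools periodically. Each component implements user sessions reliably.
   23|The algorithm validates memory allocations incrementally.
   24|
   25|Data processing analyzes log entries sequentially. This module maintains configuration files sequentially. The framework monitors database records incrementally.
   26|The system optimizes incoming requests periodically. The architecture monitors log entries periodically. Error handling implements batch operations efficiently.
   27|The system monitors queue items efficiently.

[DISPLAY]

█he system monitors thread pools incrementally.            ▲
The pipeline maintains network connections asynchronously. █
                                                           ░
The architecture handles thread pools efficiently. This mod░
This module optimizes database records efficiently. Each co░
This module monitors incoming requests reliably. The proces░
The pipeline coordinates data streams reliably. Data proces░
The framework analyzes data streams asynchronously. The alg░
                                                           ░
Data processing transforms log entries efficiently. The pro░
Error handling analyzes database records periodically. Erro░
The architecture optimizes database records reliably. The f░
Error handling optimizes batch operations sequentially.    ░
Data processing monitors queue items incrementally. This mo░
This module processes data streams periodically. The system░
The framework implements queue items reliably. The framewor░
The pipeline validates memory allocations reliably. Data pr░
                                                           ░
Error handling analyzes memory allocations periodically. Ea░
The system handles thread pools sequentially.              ░
Data processing monitors memory allocations incrementally. ░
Each component implements thread pools periodically. Each c░
The algorithm validates memory allocations incrementally.  ░
                                                           ░
Data processing analyzes log entries sequentially. This mod░
The system optimizes incoming requests periodically. The ar░
The system monitors queue items efficiently.               ░
                                                           ░
                                                           ░
                                                           ░
                                                           ░
                                                           ░
                                                           ░
                                                           ░
                                                           ░
                                                           ▼


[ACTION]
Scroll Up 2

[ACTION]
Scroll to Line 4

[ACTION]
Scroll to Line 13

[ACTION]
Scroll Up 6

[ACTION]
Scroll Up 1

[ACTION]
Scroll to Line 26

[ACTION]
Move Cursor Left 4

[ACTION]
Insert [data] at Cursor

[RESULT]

data█he system monitors thread pools incrementally.        ▲
The pipeline maintains network connections asynchronously. █
                                                           ░
The architecture handles thread pools efficiently. This mod░
This module optimizes database records efficiently. Each co░
This module monitors incoming requests reliably. The proces░
The pipeline coordinates data streams reliably. Data proces░
The framework analyzes data streams asynchronously. The alg░
                                                           ░
Data processing transforms log entries efficiently. The pro░
Error handling analyzes database records periodically. Erro░
The architecture optimizes database records reliably. The f░
Error handling optimizes batch operations sequentially.    ░
Data processing monitors queue items incrementally. This mo░
This module processes data streams periodically. The system░
The framework implements queue items reliably. The framewor░
The pipeline validates memory allocations reliably. Data pr░
                                                           ░
Error handling analyzes memory allocations periodically. Ea░
The system handles thread pools sequentially.              ░
Data processing monitors memory allocations incrementally. ░
Each component implements thread pools periodically. Each c░
The algorithm validates memory allocations incrementally.  ░
                                                           ░
Data processing analyzes log entries sequentially. This mod░
The system optimizes incoming requests periodically. The ar░
The system monitors queue items efficiently.               ░
                                                           ░
                                                           ░
                                                           ░
                                                           ░
                                                           ░
                                                           ░
                                                           ░
                                                           ░
                                                           ▼


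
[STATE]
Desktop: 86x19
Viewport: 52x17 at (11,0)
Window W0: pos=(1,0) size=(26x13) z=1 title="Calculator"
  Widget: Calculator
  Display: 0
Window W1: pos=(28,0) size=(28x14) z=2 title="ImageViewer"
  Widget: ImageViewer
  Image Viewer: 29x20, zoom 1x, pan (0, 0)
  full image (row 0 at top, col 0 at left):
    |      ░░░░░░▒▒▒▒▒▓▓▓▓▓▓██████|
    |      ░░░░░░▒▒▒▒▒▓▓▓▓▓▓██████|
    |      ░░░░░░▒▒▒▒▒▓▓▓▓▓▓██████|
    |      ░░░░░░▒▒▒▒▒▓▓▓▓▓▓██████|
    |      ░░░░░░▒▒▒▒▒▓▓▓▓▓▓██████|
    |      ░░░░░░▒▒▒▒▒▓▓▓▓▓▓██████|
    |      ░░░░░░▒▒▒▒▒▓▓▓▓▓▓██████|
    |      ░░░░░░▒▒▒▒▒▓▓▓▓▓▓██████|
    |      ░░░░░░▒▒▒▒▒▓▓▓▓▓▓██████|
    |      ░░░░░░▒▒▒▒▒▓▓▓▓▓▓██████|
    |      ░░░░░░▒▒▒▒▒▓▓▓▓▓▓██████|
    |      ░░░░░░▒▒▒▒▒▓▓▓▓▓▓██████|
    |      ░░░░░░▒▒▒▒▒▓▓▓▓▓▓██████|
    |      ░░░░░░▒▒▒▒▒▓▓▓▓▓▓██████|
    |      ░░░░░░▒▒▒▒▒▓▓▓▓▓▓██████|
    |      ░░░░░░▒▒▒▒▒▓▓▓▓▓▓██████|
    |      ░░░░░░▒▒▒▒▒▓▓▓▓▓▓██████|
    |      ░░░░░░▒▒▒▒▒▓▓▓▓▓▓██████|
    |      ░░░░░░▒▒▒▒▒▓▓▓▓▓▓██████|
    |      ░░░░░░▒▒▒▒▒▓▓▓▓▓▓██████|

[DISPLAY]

━━━━━━━━━━━━━━━┓ ┏━━━━━━━━━━━━━━━━━━━━━━━━━━┓       
or             ┃ ┃ ImageViewer              ┃       
───────────────┨ ┠──────────────────────────┨       
              0┃ ┃      ░░░░░░▒▒▒▒▒▓▓▓▓▓▓███┃       
───┬───┐       ┃ ┃      ░░░░░░▒▒▒▒▒▓▓▓▓▓▓███┃       
 9 │ ÷ │       ┃ ┃      ░░░░░░▒▒▒▒▒▓▓▓▓▓▓███┃       
───┼───┤       ┃ ┃      ░░░░░░▒▒▒▒▒▓▓▓▓▓▓███┃       
 6 │ × │       ┃ ┃      ░░░░░░▒▒▒▒▒▓▓▓▓▓▓███┃       
───┼───┤       ┃ ┃      ░░░░░░▒▒▒▒▒▓▓▓▓▓▓███┃       
 3 │ - │       ┃ ┃      ░░░░░░▒▒▒▒▒▓▓▓▓▓▓███┃       
───┼───┤       ┃ ┃      ░░░░░░▒▒▒▒▒▓▓▓▓▓▓███┃       
 = │ + │       ┃ ┃      ░░░░░░▒▒▒▒▒▓▓▓▓▓▓███┃       
━━━━━━━━━━━━━━━┛ ┃      ░░░░░░▒▒▒▒▒▓▓▓▓▓▓███┃       
                 ┗━━━━━━━━━━━━━━━━━━━━━━━━━━┛       
                                                    
                                                    
                                                    


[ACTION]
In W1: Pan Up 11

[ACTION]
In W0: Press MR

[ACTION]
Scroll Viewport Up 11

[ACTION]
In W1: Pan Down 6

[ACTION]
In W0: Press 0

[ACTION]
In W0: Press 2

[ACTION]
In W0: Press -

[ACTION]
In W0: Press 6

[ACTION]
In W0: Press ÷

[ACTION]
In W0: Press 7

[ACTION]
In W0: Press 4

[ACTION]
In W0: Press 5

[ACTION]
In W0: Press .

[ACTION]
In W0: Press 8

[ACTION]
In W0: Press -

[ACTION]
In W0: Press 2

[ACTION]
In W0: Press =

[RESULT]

━━━━━━━━━━━━━━━┓ ┏━━━━━━━━━━━━━━━━━━━━━━━━━━┓       
or             ┃ ┃ ImageViewer              ┃       
───────────────┨ ┠──────────────────────────┨       
   -2.005363368┃ ┃      ░░░░░░▒▒▒▒▒▓▓▓▓▓▓███┃       
───┬───┐       ┃ ┃      ░░░░░░▒▒▒▒▒▓▓▓▓▓▓███┃       
 9 │ ÷ │       ┃ ┃      ░░░░░░▒▒▒▒▒▓▓▓▓▓▓███┃       
───┼───┤       ┃ ┃      ░░░░░░▒▒▒▒▒▓▓▓▓▓▓███┃       
 6 │ × │       ┃ ┃      ░░░░░░▒▒▒▒▒▓▓▓▓▓▓███┃       
───┼───┤       ┃ ┃      ░░░░░░▒▒▒▒▒▓▓▓▓▓▓███┃       
 3 │ - │       ┃ ┃      ░░░░░░▒▒▒▒▒▓▓▓▓▓▓███┃       
───┼───┤       ┃ ┃      ░░░░░░▒▒▒▒▒▓▓▓▓▓▓███┃       
 = │ + │       ┃ ┃      ░░░░░░▒▒▒▒▒▓▓▓▓▓▓███┃       
━━━━━━━━━━━━━━━┛ ┃      ░░░░░░▒▒▒▒▒▓▓▓▓▓▓███┃       
                 ┗━━━━━━━━━━━━━━━━━━━━━━━━━━┛       
                                                    
                                                    
                                                    


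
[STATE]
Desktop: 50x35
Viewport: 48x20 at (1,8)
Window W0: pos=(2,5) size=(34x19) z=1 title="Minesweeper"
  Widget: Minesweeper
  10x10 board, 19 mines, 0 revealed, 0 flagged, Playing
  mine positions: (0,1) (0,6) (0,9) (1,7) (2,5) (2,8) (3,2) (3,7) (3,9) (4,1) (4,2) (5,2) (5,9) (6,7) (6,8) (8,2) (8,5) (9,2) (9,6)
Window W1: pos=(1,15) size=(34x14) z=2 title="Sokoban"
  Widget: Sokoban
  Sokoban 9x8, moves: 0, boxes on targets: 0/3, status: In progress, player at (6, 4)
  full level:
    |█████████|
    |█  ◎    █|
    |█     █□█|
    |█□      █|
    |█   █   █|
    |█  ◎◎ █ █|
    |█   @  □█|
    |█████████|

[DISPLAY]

 ┃■■■■■■■■■■                      ┃             
 ┃■■■■■■■■■■                      ┃             
 ┃■■■■■■■■■■                      ┃             
 ┃■■■■■■■■■■                      ┃             
 ┃■■■■■■■■■■                      ┃             
 ┃■■■■■■■■■■                      ┃             
 ┃■■■■■■■■■■                      ┃             
┏━━━━━━━━━━━━━━━━━━━━━━━━━━━━━━━━┓┃             
┃ Sokoban                        ┃┃             
┠────────────────────────────────┨┃             
┃█████████                       ┃┃             
┃█  ◎    █                       ┃┃             
┃█     █□█                       ┃┃             
┃█□      █                       ┃┃             
┃█   █   █                       ┃┃             
┃█  ◎◎ █ █                       ┃┛             
┃█   @  □█                       ┃              
┃█████████                       ┃              
┃Moves: 0  0/3                   ┃              
┃                                ┃              


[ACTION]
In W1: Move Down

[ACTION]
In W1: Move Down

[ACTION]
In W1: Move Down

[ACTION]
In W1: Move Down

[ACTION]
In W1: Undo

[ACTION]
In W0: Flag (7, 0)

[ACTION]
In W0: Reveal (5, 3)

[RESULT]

 ┃■■■■■■■■■■                      ┃             
 ┃■■■■■■■■■■                      ┃             
 ┃■■■■■■■■■■                      ┃             
 ┃■■■■■■■■■■                      ┃             
 ┃■■■■■■■■■■                      ┃             
 ┃■■■2■■■■■■                      ┃             
 ┃■■■■■■■■■■                      ┃             
┏━━━━━━━━━━━━━━━━━━━━━━━━━━━━━━━━┓┃             
┃ Sokoban                        ┃┃             
┠────────────────────────────────┨┃             
┃█████████                       ┃┃             
┃█  ◎    █                       ┃┃             
┃█     █□█                       ┃┃             
┃█□      █                       ┃┃             
┃█   █   █                       ┃┃             
┃█  ◎◎ █ █                       ┃┛             
┃█   @  □█                       ┃              
┃█████████                       ┃              
┃Moves: 0  0/3                   ┃              
┃                                ┃              
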